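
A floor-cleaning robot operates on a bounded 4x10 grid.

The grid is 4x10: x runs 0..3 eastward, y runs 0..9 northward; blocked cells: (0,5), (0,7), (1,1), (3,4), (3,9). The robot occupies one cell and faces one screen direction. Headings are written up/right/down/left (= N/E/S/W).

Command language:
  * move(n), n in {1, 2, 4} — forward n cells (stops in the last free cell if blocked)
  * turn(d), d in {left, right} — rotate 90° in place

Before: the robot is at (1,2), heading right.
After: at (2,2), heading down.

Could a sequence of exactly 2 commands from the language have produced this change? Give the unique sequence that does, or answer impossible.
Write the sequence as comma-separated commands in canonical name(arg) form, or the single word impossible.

key: running turn(right) before move(1) would end elsewhere — order is forced
from: at (1,2), heading right
1. move(1) → at (2,2), heading right
2. turn(right) → at (2,2), heading down
no other 2-command option fits: unique.

move(1), turn(right)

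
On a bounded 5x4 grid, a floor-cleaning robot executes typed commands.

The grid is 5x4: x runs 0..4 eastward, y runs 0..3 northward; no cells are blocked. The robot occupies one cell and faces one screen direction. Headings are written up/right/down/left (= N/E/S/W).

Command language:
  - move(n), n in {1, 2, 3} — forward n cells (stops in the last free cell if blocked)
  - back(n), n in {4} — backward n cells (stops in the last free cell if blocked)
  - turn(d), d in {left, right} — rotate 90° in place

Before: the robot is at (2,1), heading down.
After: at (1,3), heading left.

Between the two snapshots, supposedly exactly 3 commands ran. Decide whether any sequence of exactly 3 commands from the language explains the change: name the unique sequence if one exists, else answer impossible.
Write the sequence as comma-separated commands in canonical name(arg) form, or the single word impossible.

key: running move(1) before back(4) would end elsewhere — order is forced
initial: at (2,1), heading down
[1] after back(4): at (2,3), heading down
[2] after turn(right): at (2,3), heading left
[3] after move(1): at (1,3), heading left
no rival 3-sequence matches.

back(4), turn(right), move(1)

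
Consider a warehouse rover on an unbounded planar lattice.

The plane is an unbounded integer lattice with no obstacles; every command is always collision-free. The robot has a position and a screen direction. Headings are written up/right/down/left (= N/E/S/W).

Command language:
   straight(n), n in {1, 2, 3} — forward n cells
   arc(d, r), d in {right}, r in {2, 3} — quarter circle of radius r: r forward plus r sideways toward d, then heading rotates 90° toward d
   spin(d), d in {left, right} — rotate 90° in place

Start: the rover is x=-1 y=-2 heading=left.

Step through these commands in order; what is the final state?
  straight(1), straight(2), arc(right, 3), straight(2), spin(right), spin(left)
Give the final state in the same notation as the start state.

x=-7 y=3 heading=up

t0: x=-1 y=-2 heading=left
t=1 straight(1) ⇒ x=-2 y=-2 heading=left
t=2 straight(2) ⇒ x=-4 y=-2 heading=left
t=3 arc(right, 3) ⇒ x=-7 y=1 heading=up
t=4 straight(2) ⇒ x=-7 y=3 heading=up
t=5 spin(right) ⇒ x=-7 y=3 heading=right
t=6 spin(left) ⇒ x=-7 y=3 heading=up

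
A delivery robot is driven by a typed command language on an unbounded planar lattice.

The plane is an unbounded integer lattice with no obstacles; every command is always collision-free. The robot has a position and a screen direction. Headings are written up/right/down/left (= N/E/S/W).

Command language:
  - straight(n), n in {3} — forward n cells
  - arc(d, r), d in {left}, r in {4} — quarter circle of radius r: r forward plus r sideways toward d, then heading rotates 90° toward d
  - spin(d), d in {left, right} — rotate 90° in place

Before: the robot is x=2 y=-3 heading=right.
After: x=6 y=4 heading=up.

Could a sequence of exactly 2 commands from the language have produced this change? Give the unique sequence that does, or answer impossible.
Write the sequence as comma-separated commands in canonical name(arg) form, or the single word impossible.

arc(left, 4), straight(3)

key: position moved to (6,4) AND the heading swung to N — translation plus rotation needed
from: x=2 y=-3 heading=right
1. arc(left, 4) → x=6 y=1 heading=up
2. straight(3) → x=6 y=4 heading=up
no other 2-command option fits: unique.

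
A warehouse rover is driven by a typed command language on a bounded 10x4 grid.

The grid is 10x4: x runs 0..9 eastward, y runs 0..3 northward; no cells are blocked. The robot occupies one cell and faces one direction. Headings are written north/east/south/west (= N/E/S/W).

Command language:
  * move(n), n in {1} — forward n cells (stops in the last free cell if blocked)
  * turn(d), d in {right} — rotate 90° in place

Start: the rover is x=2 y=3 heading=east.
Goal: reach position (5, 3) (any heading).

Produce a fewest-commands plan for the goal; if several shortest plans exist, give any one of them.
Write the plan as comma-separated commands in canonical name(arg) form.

move(1), move(1), move(1)

start: x=2 y=3 heading=east
step 1 (move(1)): x=3 y=3 heading=east
step 2 (move(1)): x=4 y=3 heading=east
step 3 (move(1)): x=5 y=3 heading=east
nothing shorter than 3 reaches the goal.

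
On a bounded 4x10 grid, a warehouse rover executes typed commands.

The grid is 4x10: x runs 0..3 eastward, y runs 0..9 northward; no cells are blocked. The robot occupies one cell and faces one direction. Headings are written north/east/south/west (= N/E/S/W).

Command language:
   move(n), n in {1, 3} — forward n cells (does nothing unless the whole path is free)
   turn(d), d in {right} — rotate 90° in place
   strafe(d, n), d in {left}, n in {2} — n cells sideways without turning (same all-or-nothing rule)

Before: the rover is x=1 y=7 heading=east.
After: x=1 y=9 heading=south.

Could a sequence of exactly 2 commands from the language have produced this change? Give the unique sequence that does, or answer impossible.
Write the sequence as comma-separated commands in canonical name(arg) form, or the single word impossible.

strafe(left, 2), turn(right)

key: position moved to (1,9) AND the heading swung to S — translation plus rotation needed
from: x=1 y=7 heading=east
t=1 strafe(left, 2) ⇒ x=1 y=9 heading=east
t=2 turn(right) ⇒ x=1 y=9 heading=south
no other 2-command option fits: unique.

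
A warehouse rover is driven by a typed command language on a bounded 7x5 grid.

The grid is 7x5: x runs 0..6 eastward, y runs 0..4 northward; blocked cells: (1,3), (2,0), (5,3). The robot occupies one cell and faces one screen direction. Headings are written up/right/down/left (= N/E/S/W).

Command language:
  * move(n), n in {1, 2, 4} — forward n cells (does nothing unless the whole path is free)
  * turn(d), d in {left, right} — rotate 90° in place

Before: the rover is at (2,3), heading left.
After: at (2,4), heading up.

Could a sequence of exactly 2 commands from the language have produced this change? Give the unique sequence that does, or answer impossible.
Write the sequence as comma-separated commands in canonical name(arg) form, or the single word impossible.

key: position moved to (2,4) AND the heading swung to N — translation plus rotation needed
begin: at (2,3), heading left
1. turn(right) → at (2,3), heading up
2. move(1) → at (2,4), heading up
no rival 2-sequence matches.

turn(right), move(1)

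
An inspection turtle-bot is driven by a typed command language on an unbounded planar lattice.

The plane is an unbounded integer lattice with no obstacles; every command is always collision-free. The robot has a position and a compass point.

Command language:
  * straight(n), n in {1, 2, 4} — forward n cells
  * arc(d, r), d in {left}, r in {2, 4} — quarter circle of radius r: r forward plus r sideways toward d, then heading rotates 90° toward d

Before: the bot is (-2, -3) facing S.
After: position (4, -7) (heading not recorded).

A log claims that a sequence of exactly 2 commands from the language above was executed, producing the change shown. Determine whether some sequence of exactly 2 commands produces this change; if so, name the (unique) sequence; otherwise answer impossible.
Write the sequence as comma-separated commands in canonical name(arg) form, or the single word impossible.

key: running straight(2) before arc(left, 4) would end elsewhere — order is forced
from: (-2, -3) facing S
t=1 arc(left, 4) ⇒ (2, -7) facing E
t=2 straight(2) ⇒ (4, -7) facing E
uniquely the one of 25 2-step routes that fits.

arc(left, 4), straight(2)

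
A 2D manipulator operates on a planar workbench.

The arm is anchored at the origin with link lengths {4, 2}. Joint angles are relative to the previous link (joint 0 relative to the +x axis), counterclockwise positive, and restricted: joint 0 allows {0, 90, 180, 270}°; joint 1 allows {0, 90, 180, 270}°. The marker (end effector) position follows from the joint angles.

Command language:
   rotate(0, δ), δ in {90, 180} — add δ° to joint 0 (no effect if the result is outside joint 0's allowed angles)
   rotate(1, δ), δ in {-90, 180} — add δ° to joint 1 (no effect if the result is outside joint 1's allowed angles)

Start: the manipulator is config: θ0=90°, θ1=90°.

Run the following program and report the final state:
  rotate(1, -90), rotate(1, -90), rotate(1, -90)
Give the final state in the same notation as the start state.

start: config: θ0=90°, θ1=90°
[1] after rotate(1, -90): config: θ0=90°, θ1=0°
[2] after rotate(1, -90): config: θ0=90°, θ1=270°
[3] after rotate(1, -90): config: θ0=90°, θ1=180°

config: θ0=90°, θ1=180°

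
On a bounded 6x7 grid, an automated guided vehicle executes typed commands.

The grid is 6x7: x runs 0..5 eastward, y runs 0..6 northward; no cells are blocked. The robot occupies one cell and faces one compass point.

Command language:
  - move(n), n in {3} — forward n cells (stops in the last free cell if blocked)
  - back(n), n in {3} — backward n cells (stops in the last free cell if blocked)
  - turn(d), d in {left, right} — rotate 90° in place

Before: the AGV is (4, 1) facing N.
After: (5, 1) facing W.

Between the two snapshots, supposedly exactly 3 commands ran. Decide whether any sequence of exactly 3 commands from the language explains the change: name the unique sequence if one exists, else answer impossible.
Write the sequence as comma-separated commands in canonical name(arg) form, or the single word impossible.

key: order matters: swapping turn(left) and back(3) lands elsewhere
t0: (4, 1) facing N
t=1 turn(left) ⇒ (4, 1) facing W
t=2 back(3) ⇒ (5, 1) facing W
t=3 back(3) ⇒ (5, 1) facing W
all 64 alternatives checked — unique.

turn(left), back(3), back(3)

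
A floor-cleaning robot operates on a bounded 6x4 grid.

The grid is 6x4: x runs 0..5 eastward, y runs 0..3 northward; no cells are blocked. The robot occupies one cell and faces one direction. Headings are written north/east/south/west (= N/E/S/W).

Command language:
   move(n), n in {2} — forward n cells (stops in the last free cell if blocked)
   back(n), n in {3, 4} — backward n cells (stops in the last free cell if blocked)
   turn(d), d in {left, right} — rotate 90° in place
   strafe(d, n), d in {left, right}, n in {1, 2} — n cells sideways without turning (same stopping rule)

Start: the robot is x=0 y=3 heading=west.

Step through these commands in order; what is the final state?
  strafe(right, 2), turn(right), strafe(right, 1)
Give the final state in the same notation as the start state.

t0: x=0 y=3 heading=west
[1] after strafe(right, 2): x=0 y=3 heading=west
[2] after turn(right): x=0 y=3 heading=north
[3] after strafe(right, 1): x=1 y=3 heading=north

x=1 y=3 heading=north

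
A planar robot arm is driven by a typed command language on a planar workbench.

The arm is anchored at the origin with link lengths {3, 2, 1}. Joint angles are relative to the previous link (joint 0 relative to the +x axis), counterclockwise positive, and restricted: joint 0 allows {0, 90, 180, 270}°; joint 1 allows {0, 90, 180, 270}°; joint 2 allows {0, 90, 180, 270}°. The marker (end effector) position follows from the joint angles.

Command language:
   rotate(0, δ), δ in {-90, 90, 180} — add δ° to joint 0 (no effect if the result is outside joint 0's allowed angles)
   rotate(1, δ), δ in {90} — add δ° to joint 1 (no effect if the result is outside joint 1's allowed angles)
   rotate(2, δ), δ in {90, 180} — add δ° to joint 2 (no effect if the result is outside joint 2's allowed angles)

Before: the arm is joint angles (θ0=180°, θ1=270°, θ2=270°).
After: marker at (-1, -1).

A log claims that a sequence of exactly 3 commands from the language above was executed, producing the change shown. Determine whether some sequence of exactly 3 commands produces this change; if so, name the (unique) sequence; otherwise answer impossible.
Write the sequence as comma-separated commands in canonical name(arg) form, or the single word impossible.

start: joint angles (θ0=180°, θ1=270°, θ2=270°)
step 1 (rotate(1, 90)): joint angles (θ0=180°, θ1=0°, θ2=270°)
step 2 (rotate(1, 90)): joint angles (θ0=180°, θ1=90°, θ2=270°)
step 3 (rotate(1, 90)): joint angles (θ0=180°, θ1=180°, θ2=270°)
all 216 alternatives checked — unique.

rotate(1, 90), rotate(1, 90), rotate(1, 90)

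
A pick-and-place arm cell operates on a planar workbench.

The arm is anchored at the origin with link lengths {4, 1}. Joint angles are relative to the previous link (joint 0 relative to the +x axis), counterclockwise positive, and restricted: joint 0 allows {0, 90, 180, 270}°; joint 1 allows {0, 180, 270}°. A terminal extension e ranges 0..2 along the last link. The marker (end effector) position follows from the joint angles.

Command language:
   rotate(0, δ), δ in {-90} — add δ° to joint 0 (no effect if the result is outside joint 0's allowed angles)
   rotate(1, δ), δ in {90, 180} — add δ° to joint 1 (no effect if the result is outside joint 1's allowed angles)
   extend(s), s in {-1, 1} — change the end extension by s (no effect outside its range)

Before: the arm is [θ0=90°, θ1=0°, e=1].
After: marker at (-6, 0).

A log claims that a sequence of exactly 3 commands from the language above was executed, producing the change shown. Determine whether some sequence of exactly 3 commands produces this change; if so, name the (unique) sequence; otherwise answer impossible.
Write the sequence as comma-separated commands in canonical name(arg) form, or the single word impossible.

rotate(0, -90), rotate(0, -90), rotate(0, -90)

t0: [θ0=90°, θ1=0°, e=1]
[1] after rotate(0, -90): [θ0=0°, θ1=0°, e=1]
[2] after rotate(0, -90): [θ0=270°, θ1=0°, e=1]
[3] after rotate(0, -90): [θ0=180°, θ1=0°, e=1]
all 125 alternatives checked — unique.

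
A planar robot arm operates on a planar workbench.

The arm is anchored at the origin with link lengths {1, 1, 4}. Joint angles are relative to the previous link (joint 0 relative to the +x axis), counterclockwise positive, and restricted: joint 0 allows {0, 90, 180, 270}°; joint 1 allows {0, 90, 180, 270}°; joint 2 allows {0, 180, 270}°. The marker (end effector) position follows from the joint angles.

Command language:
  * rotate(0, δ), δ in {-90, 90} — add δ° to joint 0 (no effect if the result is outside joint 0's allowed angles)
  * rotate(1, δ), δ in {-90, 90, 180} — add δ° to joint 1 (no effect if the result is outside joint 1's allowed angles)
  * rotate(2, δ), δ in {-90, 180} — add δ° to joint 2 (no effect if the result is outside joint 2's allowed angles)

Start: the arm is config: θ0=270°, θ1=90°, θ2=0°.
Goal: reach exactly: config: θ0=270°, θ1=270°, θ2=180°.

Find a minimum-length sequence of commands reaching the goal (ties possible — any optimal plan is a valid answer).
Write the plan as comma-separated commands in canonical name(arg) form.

rotate(2, 180), rotate(1, 180)

start: config: θ0=270°, θ1=90°, θ2=0°
[1] after rotate(2, 180): config: θ0=270°, θ1=90°, θ2=180°
[2] after rotate(1, 180): config: θ0=270°, θ1=270°, θ2=180°
minimal: 2 command(s), checked below 2.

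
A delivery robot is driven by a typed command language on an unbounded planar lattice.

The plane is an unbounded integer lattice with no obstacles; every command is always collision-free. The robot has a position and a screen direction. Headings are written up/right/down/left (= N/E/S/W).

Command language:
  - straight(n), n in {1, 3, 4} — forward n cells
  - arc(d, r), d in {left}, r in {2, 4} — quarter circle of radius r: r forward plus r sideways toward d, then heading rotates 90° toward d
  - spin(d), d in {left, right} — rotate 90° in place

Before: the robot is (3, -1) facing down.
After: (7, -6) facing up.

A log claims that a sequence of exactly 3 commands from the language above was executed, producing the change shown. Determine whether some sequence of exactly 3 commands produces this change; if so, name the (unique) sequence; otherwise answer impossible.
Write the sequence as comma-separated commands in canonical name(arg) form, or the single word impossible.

key: position moved to (7,-6) AND the heading swung to N — translation plus rotation needed
t0: (3, -1) facing down
step 1 (straight(1)): (3, -2) facing down
step 2 (arc(left, 4)): (7, -6) facing right
step 3 (spin(left)): (7, -6) facing up
no rival 3-sequence matches.

straight(1), arc(left, 4), spin(left)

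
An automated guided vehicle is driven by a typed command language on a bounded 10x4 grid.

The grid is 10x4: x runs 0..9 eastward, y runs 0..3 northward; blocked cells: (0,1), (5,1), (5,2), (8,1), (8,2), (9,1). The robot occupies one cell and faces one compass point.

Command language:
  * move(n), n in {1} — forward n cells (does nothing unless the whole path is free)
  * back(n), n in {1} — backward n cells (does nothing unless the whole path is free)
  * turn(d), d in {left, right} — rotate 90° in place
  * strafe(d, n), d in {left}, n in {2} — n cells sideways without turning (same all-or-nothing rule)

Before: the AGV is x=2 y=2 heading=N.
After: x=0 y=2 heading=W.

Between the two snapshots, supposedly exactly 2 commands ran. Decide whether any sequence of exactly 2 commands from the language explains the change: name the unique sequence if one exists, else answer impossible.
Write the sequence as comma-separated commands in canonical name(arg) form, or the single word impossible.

key: cell and facing (now W) both changed — the 2 commands mix motion and turning
start: x=2 y=2 heading=N
[1] after strafe(left, 2): x=0 y=2 heading=N
[2] after turn(left): x=0 y=2 heading=W
all 25 alternatives checked — unique.

strafe(left, 2), turn(left)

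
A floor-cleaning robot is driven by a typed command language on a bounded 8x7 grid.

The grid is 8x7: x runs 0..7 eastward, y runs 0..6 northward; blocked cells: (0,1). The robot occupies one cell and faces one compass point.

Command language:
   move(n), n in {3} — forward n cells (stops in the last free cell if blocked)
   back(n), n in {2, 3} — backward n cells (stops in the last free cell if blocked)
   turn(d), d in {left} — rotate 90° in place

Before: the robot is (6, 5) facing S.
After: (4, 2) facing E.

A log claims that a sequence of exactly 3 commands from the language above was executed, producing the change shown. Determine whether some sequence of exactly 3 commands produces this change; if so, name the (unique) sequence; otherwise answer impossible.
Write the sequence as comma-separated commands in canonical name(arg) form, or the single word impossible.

key: cell and facing (now E) both changed — the 3 commands mix motion and turning
t0: (6, 5) facing S
1. move(3) → (6, 2) facing S
2. turn(left) → (6, 2) facing E
3. back(2) → (4, 2) facing E
all 64 alternatives checked — unique.

move(3), turn(left), back(2)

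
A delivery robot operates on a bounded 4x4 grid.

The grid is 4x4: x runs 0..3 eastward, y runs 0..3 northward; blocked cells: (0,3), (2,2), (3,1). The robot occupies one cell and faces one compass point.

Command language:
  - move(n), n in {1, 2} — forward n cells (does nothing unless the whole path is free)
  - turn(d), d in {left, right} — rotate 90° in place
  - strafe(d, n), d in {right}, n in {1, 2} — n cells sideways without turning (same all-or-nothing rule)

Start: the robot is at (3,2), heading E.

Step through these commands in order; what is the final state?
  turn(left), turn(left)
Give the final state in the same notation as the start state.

from: at (3,2), heading E
t=1 turn(left) ⇒ at (3,2), heading N
t=2 turn(left) ⇒ at (3,2), heading W

at (3,2), heading W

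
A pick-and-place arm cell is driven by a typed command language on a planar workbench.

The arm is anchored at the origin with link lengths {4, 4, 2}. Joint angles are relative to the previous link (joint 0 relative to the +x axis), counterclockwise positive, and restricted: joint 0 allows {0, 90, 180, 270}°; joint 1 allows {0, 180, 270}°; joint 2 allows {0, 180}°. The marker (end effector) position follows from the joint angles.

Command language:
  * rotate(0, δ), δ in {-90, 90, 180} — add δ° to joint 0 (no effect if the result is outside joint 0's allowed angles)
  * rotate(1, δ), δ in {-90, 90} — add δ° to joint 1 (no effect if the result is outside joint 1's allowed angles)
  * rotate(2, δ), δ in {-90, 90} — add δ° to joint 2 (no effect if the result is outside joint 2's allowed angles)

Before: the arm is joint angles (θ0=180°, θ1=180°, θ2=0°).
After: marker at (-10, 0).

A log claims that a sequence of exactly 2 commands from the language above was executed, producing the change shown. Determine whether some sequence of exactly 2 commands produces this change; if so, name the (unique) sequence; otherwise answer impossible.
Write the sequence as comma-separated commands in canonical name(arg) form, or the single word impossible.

rotate(1, 90), rotate(1, 90)

initial: joint angles (θ0=180°, θ1=180°, θ2=0°)
step 1 (rotate(1, 90)): joint angles (θ0=180°, θ1=270°, θ2=0°)
step 2 (rotate(1, 90)): joint angles (θ0=180°, θ1=0°, θ2=0°)
no rival 2-sequence matches.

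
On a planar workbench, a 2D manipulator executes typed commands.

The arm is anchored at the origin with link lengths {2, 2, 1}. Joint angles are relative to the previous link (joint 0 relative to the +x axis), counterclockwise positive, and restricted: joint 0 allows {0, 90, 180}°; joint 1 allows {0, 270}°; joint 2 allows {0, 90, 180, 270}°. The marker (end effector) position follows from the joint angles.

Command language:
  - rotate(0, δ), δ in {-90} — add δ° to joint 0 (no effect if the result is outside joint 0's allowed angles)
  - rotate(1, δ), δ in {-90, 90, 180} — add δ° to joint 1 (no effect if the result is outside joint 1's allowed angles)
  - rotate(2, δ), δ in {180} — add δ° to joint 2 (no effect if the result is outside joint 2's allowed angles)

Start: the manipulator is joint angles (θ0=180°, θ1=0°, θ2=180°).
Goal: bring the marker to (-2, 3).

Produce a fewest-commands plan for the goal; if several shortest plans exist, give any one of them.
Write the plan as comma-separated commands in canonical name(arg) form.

rotate(2, 180), rotate(1, -90)

t0: joint angles (θ0=180°, θ1=0°, θ2=180°)
t=1 rotate(2, 180) ⇒ joint angles (θ0=180°, θ1=0°, θ2=0°)
t=2 rotate(1, -90) ⇒ joint angles (θ0=180°, θ1=270°, θ2=0°)
no 1-step plan works, so 2 is optimal.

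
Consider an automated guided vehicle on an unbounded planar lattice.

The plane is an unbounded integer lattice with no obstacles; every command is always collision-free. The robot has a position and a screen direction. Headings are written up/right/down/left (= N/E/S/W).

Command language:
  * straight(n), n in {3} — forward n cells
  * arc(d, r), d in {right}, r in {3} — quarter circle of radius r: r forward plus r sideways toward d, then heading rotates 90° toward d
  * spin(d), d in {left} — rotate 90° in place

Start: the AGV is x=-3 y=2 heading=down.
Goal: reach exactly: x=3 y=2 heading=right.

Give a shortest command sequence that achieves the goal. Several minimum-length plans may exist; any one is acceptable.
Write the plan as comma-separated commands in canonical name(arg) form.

spin(left), straight(3), straight(3)

t0: x=-3 y=2 heading=down
[1] after spin(left): x=-3 y=2 heading=right
[2] after straight(3): x=0 y=2 heading=right
[3] after straight(3): x=3 y=2 heading=right
minimal: 3 command(s), checked below 3.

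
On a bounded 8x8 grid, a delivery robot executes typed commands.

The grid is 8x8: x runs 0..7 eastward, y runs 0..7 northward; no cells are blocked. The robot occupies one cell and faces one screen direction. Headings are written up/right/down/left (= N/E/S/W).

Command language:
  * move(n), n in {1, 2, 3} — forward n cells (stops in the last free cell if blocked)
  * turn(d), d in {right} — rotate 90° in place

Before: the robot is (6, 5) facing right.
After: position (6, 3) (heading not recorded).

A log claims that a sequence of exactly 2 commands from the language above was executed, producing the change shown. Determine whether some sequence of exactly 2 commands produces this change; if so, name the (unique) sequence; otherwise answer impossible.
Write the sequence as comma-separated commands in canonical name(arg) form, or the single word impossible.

turn(right), move(2)

key: running move(2) before turn(right) would end elsewhere — order is forced
initial: (6, 5) facing right
1. turn(right) → (6, 5) facing down
2. move(2) → (6, 3) facing down
all 16 alternatives checked — unique.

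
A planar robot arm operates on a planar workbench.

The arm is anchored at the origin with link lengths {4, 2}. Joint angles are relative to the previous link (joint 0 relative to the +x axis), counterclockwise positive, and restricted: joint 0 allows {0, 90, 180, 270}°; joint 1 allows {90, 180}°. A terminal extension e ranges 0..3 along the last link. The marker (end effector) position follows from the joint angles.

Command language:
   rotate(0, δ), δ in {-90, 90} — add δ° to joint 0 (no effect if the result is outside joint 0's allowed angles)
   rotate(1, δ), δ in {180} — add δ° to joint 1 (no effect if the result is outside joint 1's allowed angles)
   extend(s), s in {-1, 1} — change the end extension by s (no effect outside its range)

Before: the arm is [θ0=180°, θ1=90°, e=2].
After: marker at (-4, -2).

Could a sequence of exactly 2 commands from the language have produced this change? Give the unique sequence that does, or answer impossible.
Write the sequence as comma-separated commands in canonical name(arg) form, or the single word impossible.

extend(-1), extend(-1)

from: [θ0=180°, θ1=90°, e=2]
step 1 (extend(-1)): [θ0=180°, θ1=90°, e=1]
step 2 (extend(-1)): [θ0=180°, θ1=90°, e=0]
uniquely the one of 25 2-step routes that fits.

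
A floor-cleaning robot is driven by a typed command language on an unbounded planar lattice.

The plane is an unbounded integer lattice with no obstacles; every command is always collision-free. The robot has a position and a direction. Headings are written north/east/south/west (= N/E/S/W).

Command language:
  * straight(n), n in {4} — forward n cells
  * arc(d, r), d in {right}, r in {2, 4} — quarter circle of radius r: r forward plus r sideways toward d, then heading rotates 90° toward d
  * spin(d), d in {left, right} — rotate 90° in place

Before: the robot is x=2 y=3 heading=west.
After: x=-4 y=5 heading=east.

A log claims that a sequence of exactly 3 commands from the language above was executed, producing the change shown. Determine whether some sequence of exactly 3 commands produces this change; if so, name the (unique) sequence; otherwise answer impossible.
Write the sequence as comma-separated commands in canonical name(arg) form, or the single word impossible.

key: position moved to (-4,5) AND the heading swung to E — translation plus rotation needed
begin: x=2 y=3 heading=west
[1] after straight(4): x=-2 y=3 heading=west
[2] after arc(right, 2): x=-4 y=5 heading=north
[3] after spin(right): x=-4 y=5 heading=east
no other 3-command option fits: unique.

straight(4), arc(right, 2), spin(right)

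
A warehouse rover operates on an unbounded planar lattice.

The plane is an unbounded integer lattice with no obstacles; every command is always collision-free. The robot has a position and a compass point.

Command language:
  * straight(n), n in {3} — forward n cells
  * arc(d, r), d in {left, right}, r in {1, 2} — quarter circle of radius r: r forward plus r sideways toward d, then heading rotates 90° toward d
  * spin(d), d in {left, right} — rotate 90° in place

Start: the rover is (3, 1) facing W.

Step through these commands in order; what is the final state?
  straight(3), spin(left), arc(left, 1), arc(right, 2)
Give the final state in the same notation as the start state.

begin: (3, 1) facing W
step 1 (straight(3)): (0, 1) facing W
step 2 (spin(left)): (0, 1) facing S
step 3 (arc(left, 1)): (1, 0) facing E
step 4 (arc(right, 2)): (3, -2) facing S

(3, -2) facing S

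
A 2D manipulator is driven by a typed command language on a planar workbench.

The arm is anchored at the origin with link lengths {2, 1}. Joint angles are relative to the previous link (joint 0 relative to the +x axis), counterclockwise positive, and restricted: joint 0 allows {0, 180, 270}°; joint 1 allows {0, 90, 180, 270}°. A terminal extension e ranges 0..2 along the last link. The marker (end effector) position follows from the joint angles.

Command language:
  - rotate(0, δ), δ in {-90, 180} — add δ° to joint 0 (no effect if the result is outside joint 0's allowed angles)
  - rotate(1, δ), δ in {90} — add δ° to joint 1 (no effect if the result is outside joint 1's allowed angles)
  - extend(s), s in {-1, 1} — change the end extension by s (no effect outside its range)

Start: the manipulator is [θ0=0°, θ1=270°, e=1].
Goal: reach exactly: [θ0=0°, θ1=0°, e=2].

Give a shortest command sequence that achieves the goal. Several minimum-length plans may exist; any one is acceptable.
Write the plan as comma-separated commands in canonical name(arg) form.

extend(1), rotate(1, 90)

start: [θ0=0°, θ1=270°, e=1]
t=1 extend(1) ⇒ [θ0=0°, θ1=270°, e=2]
t=2 rotate(1, 90) ⇒ [θ0=0°, θ1=0°, e=2]
nothing shorter than 2 reaches the goal.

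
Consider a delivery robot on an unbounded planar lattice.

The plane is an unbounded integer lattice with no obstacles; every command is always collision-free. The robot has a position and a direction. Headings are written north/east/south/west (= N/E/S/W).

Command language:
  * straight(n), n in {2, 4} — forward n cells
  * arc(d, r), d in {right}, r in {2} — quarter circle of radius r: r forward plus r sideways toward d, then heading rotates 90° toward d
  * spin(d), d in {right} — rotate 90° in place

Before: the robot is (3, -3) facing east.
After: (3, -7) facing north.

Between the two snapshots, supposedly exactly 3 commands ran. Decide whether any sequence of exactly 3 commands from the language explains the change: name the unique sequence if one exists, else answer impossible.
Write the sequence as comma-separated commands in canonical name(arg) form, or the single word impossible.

key: cell and facing (now N) both changed — the 3 commands mix motion and turning
from: (3, -3) facing east
[1] after arc(right, 2): (5, -5) facing south
[2] after arc(right, 2): (3, -7) facing west
[3] after spin(right): (3, -7) facing north
all 64 alternatives checked — unique.

arc(right, 2), arc(right, 2), spin(right)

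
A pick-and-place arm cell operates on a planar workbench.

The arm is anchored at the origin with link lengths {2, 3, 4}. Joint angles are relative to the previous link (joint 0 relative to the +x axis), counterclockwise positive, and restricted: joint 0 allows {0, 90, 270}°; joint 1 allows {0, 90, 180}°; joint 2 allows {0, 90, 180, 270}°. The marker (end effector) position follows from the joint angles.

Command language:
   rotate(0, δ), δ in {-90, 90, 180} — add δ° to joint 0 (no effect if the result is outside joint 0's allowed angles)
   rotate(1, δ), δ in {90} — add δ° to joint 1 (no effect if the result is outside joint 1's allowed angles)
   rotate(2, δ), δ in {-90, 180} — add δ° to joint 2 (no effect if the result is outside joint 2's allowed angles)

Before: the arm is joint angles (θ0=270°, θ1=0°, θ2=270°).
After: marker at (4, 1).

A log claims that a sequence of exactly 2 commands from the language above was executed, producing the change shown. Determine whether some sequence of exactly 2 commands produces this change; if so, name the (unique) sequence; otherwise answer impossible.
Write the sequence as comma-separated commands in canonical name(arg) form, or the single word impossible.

initial: joint angles (θ0=270°, θ1=0°, θ2=270°)
1. rotate(1, 90) → joint angles (θ0=270°, θ1=90°, θ2=270°)
2. rotate(1, 90) → joint angles (θ0=270°, θ1=180°, θ2=270°)
uniquely the one of 36 2-step routes that fits.

rotate(1, 90), rotate(1, 90)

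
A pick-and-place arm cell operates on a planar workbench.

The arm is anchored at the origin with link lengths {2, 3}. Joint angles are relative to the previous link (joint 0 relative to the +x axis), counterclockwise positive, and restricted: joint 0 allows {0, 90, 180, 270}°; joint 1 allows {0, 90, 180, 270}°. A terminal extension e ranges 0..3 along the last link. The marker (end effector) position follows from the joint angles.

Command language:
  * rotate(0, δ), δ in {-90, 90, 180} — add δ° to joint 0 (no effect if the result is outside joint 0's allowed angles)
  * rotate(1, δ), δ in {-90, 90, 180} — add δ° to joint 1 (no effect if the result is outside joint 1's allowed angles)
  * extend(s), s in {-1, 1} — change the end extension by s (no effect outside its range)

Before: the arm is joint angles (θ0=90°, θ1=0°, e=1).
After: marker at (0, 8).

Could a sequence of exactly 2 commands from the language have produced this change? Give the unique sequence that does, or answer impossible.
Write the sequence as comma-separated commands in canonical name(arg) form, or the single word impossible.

extend(1), extend(1)

t0: joint angles (θ0=90°, θ1=0°, e=1)
1. extend(1) → joint angles (θ0=90°, θ1=0°, e=2)
2. extend(1) → joint angles (θ0=90°, θ1=0°, e=3)
no other 2-command option fits: unique.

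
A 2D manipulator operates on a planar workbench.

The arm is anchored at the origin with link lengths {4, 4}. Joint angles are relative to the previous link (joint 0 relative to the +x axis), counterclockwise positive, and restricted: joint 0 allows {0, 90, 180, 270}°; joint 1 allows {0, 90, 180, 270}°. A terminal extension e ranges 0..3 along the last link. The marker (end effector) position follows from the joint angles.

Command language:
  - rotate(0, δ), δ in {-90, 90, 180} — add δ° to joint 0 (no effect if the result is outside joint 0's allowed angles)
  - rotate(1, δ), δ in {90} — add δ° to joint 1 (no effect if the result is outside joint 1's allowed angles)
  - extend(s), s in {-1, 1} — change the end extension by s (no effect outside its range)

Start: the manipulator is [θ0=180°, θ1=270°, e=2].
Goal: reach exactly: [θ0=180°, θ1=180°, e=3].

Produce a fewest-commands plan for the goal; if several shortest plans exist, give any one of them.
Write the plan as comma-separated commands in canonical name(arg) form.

extend(1), rotate(1, 90), rotate(1, 90), rotate(1, 90)

start: [θ0=180°, θ1=270°, e=2]
step 1 (extend(1)): [θ0=180°, θ1=270°, e=3]
step 2 (rotate(1, 90)): [θ0=180°, θ1=0°, e=3]
step 3 (rotate(1, 90)): [θ0=180°, θ1=90°, e=3]
step 4 (rotate(1, 90)): [θ0=180°, θ1=180°, e=3]
minimal: 4 command(s), checked below 4.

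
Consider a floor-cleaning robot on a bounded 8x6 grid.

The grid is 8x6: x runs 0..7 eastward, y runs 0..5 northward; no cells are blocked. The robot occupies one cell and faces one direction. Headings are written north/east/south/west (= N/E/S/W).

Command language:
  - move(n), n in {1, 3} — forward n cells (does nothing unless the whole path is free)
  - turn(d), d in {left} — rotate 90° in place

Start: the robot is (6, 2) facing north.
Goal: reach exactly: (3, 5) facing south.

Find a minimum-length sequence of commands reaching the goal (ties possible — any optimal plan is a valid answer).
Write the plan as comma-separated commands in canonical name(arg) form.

start: (6, 2) facing north
1. move(3) → (6, 5) facing north
2. turn(left) → (6, 5) facing west
3. move(3) → (3, 5) facing west
4. turn(left) → (3, 5) facing south
minimal: 4 command(s), checked below 4.

move(3), turn(left), move(3), turn(left)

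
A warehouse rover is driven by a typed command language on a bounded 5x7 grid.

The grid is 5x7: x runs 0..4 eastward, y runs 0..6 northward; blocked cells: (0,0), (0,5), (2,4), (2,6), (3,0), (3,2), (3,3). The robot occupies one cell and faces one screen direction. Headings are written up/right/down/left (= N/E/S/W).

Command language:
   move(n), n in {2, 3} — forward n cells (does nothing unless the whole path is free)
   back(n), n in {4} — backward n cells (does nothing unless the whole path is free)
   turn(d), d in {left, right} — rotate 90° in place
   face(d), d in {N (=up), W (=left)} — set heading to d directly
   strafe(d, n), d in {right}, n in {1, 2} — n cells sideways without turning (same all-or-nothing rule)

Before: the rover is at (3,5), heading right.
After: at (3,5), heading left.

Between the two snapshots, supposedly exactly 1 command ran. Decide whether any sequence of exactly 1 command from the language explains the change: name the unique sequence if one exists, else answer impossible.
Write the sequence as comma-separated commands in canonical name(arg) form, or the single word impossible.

key: parked at (3,5) the whole time — nothing moves the robot
begin: at (3,5), heading right
step 1 (face(W)): at (3,5), heading left
no rival 1-sequence matches.

face(W)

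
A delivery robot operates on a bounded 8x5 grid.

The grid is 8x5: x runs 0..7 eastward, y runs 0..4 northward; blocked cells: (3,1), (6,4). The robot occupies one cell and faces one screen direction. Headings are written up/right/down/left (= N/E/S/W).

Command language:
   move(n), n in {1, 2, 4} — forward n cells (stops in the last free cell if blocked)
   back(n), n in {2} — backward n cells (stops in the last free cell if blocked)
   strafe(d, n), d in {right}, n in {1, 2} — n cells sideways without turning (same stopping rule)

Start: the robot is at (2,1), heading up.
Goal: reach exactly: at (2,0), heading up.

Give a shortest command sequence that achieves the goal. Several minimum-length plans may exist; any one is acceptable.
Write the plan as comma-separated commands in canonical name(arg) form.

t0: at (2,1), heading up
[1] after back(2): at (2,0), heading up
minimal: 1 command(s), checked below 1.

back(2)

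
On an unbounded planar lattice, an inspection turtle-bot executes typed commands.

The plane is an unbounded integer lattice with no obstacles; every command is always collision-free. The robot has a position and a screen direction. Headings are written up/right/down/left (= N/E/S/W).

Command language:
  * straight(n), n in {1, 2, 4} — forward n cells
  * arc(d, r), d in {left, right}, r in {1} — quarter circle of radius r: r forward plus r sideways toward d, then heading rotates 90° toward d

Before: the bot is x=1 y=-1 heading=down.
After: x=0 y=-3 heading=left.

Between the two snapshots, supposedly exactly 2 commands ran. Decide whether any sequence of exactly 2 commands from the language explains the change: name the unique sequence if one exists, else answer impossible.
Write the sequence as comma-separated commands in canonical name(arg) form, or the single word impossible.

key: position moved to (0,-3) AND the heading swung to W — translation plus rotation needed
from: x=1 y=-1 heading=down
[1] after straight(1): x=1 y=-2 heading=down
[2] after arc(right, 1): x=0 y=-3 heading=left
no other 2-command option fits: unique.

straight(1), arc(right, 1)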